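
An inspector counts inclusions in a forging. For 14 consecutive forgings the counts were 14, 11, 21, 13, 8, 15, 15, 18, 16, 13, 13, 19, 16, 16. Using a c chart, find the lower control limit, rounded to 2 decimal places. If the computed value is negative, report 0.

3.29

c̄ = (14 + 11 + 21 + 13 + 8 + 15 + 15 + 18 + 16 + 13 + 13 + 19 + 16 + 16) / 14 = 208 / 14 = 14.8571
LCL = c̄ − 3√c̄ = 14.8571 − 3 × 3.8545 = 3.2937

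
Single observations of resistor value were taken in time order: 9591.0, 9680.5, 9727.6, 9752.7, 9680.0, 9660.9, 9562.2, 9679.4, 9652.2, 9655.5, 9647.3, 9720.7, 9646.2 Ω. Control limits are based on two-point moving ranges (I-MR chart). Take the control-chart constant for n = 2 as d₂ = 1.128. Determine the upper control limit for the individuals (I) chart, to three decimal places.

9811.252

X̄ = (9591.0 + 9680.5 + 9727.6 + 9752.7 + 9680.0 + 9660.9 + 9562.2 + 9679.4 + 9652.2 + 9655.5 + 9647.3 + 9720.7 + 9646.2) / 13 = 9665.8615
Moving ranges: 89.5, 47.1, 25.1, 72.7, 19.1, 98.7, 117.2, 27.2, 3.3, 8.2, 73.4, 74.5; M̄R̄ = 656.0000 / 12 = 54.6667
UCL = X̄ + 3·M̄R̄/d₂ = 9665.8615 + 3 × 54.6667 / 1.128 = 9811.2516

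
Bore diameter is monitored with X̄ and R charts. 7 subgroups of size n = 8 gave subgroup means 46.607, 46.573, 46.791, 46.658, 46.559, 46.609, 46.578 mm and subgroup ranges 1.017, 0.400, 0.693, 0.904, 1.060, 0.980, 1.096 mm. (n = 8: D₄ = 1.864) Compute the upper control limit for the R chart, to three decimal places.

1.638

R̄ = (1.017 + 0.400 + 0.693 + 0.904 + 1.060 + 0.980 + 1.096) / 7 = 6.1500 / 7 = 0.8786
UCL_R = D₄·R̄ = 1.864 × 0.8786 = 1.6377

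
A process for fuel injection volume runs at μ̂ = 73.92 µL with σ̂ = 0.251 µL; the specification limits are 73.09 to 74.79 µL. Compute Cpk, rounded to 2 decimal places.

1.10

Cpu = (USL − μ̂) / (3σ̂) = (74.79 − 73.92) / (3 × 0.251) = 1.1554; Cpl = (μ̂ − LSL) / (3σ̂) = (73.92 − 73.09) / (3 × 0.251) = 1.1023; Cpk = min(Cpu, Cpl) = 1.1023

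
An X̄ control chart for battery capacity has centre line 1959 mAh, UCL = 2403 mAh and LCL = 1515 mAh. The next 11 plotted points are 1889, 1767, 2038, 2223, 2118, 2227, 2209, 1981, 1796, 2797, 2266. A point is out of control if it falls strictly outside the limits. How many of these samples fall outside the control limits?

1

Compare each point to [1515, 2403]: sample 10 = 2797 > UCL.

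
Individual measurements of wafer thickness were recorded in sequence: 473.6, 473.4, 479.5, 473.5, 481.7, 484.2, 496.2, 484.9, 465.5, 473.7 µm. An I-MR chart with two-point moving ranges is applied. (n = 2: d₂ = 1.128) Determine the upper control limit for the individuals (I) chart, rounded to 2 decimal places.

X̄ = (473.6 + 473.4 + 479.5 + 473.5 + 481.7 + 484.2 + 496.2 + 484.9 + 465.5 + 473.7) / 10 = 478.6200
Moving ranges: 0.2, 6.1, 6.0, 8.2, 2.5, 12.0, 11.3, 19.4, 8.2; M̄R̄ = 73.9000 / 9 = 8.2111
UCL = X̄ + 3·M̄R̄/d₂ = 478.6200 + 3 × 8.2111 / 1.128 = 500.4581

500.46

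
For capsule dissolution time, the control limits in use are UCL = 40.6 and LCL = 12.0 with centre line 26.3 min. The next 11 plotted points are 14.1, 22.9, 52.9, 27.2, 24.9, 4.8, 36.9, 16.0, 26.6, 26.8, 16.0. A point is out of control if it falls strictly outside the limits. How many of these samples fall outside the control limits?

Compare each point to [12.0, 40.6]: sample 3 = 52.9 > UCL; sample 6 = 4.8 < LCL.

2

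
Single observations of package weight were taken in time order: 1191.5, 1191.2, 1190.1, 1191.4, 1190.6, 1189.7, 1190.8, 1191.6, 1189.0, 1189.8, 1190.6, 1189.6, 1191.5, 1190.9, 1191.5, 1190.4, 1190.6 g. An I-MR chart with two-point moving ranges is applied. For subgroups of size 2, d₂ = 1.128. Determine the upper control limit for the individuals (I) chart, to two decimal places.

X̄ = (1191.5 + 1191.2 + 1190.1 + 1191.4 + 1190.6 + 1189.7 + 1190.8 + 1191.6 + 1189.0 + 1189.8 + 1190.6 + 1189.6 + 1191.5 + 1190.9 + 1191.5 + 1190.4 + 1190.6) / 17 = 1190.6353
Moving ranges: 0.3, 1.1, 1.3, 0.8, 0.9, 1.1, 0.8, 2.6, 0.8, 0.8, 1.0, 1.9, 0.6, 0.6, 1.1, 0.2; M̄R̄ = 15.9000 / 16 = 0.9938
UCL = X̄ + 3·M̄R̄/d₂ = 1190.6353 + 3 × 0.9938 / 1.128 = 1193.2782

1193.28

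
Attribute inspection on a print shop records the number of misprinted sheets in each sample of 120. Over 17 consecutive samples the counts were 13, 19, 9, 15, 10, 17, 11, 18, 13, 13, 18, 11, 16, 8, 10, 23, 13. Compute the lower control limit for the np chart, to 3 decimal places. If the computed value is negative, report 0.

3.411

p̄ = Σdᵢ / (k·n) = 237 / (17 × 120) = 0.11618
LCL = np̄ − 3·√(np̄(1−p̄)) = 13.9412 − 3 × 3.5102 = 3.4106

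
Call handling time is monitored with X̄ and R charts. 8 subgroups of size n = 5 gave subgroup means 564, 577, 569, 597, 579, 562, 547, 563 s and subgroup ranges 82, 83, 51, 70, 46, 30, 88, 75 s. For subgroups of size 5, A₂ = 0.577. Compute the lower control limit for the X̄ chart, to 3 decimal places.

X̄̄ = (564 + 577 + 569 + 597 + 579 + 562 + 547 + 563) / 8 = 4558.0000 / 8 = 569.7500
R̄ = (82 + 83 + 51 + 70 + 46 + 30 + 88 + 75) / 8 = 525.0000 / 8 = 65.6250
LCL = X̄̄ − A₂·R̄ = 569.7500 − 0.577 × 65.6250 = 531.8844

531.884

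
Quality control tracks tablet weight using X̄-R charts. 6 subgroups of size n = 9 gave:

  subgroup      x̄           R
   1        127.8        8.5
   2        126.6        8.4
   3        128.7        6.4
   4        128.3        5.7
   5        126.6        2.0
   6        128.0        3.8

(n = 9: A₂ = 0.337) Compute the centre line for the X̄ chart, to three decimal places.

X̄̄ = (127.8 + 126.6 + 128.7 + 128.3 + 126.6 + 128.0) / 6 = 766.0000 / 6 = 127.6667
CL = X̄̄ = 127.6667

127.667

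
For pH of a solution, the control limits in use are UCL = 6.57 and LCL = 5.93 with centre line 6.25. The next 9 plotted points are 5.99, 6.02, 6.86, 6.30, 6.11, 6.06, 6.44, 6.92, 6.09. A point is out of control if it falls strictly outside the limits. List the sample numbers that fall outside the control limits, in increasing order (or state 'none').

Compare each point to [5.93, 6.57]: sample 3 = 6.86 > UCL; sample 8 = 6.92 > UCL.

3, 8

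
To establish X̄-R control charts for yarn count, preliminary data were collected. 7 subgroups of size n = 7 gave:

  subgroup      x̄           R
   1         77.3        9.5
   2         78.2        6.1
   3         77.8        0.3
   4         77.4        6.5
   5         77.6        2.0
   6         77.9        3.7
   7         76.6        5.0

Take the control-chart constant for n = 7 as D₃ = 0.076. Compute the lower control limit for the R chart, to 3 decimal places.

0.359

R̄ = (9.5 + 6.1 + 0.3 + 6.5 + 2.0 + 3.7 + 5.0) / 7 = 33.1000 / 7 = 4.7286
LCL_R = D₃·R̄ = 0.076 × 4.7286 = 0.3594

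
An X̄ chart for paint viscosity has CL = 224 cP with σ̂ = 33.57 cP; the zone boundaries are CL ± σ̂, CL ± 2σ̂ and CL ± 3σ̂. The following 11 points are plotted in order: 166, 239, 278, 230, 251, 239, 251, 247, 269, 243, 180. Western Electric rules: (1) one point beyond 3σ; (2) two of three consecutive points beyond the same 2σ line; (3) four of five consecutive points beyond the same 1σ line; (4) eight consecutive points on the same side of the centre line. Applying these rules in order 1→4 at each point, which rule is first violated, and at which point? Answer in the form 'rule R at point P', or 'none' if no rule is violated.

Zone of each point (C = within 1σ̂, B = 1σ̂–2σ̂, A = 2σ̂–3σ̂, * = beyond 3σ̂; sign = side of CL): 1:-B, 2:+C, 3:+B, 4:+C, 5:+C, 6:+C, 7:+C, 8:+C, 9:+B, 10:+C, 11:-B
Rule 4 (eight consecutive points on the same side of the centre line) is satisfied at point 9.

rule 4 at point 9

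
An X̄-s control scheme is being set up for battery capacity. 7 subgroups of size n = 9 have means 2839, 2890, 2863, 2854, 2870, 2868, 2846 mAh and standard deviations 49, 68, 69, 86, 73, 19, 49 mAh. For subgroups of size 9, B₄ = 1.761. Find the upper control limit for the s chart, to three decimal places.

103.899

s̄ = (49 + 68 + 69 + 86 + 73 + 19 + 49) / 7 = 59.0000
UCL_s = B₄·s̄ = 1.761 × 59.0000 = 103.8990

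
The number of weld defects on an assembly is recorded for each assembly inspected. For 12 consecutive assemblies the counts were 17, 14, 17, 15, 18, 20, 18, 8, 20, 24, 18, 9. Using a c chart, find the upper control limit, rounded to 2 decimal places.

28.69

c̄ = (17 + 14 + 17 + 15 + 18 + 20 + 18 + 8 + 20 + 24 + 18 + 9) / 12 = 198 / 12 = 16.5000
UCL = c̄ + 3√c̄ = 16.5000 + 3 × √16.5000 = 16.5000 + 3 × 4.0620 = 28.6861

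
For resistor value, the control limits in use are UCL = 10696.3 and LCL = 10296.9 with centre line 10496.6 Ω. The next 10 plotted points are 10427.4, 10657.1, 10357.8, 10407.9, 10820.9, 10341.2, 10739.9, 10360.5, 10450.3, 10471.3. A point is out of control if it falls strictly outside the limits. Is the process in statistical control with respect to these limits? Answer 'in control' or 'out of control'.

out of control

Compare each point to [10296.9, 10696.3]: sample 5 = 10820.9 > UCL; sample 7 = 10739.9 > UCL.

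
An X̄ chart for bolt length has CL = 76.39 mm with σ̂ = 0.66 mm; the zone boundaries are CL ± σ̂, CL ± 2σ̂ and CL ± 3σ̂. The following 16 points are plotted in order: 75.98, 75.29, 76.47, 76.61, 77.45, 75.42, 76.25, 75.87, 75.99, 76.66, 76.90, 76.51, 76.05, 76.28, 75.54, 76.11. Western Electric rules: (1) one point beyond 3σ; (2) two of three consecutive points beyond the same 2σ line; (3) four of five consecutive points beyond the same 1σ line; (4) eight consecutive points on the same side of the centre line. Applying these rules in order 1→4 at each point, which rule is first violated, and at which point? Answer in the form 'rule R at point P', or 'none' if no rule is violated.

Zone of each point (C = within 1σ̂, B = 1σ̂–2σ̂, A = 2σ̂–3σ̂, * = beyond 3σ̂; sign = side of CL): 1:-C, 2:-B, 3:+C, 4:+C, 5:+B, 6:-B, 7:-C, 8:-C, 9:-C, 10:+C, 11:+C, 12:+C, 13:-C, 14:-C, 15:-B, 16:-C
No rule fires across all 16 points.

none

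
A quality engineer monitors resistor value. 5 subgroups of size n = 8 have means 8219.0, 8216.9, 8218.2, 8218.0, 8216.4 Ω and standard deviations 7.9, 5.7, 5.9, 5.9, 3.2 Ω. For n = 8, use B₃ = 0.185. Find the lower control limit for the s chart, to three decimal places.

1.058

s̄ = (7.9 + 5.7 + 5.9 + 5.9 + 3.2) / 5 = 5.7200
LCL_s = B₃·s̄ = 0.185 × 5.7200 = 1.0582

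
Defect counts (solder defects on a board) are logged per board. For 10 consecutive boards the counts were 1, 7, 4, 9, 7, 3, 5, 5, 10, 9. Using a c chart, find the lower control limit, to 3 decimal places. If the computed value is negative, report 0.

c̄ = (1 + 7 + 4 + 9 + 7 + 3 + 5 + 5 + 10 + 9) / 10 = 60 / 10 = 6.0000
LCL = c̄ − 3√c̄ = 6.0000 − 3 × 2.4495 = -1.3485 → 0 (cannot be negative)

0.000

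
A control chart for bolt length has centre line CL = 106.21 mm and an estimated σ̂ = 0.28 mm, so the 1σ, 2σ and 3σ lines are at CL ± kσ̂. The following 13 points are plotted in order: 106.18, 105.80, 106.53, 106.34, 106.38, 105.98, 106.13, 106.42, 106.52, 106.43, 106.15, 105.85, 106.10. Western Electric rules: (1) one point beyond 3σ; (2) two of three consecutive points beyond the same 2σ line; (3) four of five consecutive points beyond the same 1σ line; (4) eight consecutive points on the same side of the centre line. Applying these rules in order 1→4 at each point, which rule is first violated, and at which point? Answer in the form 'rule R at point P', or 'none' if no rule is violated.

Zone of each point (C = within 1σ̂, B = 1σ̂–2σ̂, A = 2σ̂–3σ̂, * = beyond 3σ̂; sign = side of CL): 1:-C, 2:-B, 3:+B, 4:+C, 5:+C, 6:-C, 7:-C, 8:+C, 9:+B, 10:+C, 11:-C, 12:-B, 13:-C
No rule fires across all 13 points.

none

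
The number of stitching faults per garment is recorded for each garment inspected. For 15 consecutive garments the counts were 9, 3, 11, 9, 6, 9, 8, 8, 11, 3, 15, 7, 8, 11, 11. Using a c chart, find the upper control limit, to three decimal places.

17.398

c̄ = (9 + 3 + 11 + 9 + 6 + 9 + 8 + 8 + 11 + 3 + 15 + 7 + 8 + 11 + 11) / 15 = 129 / 15 = 8.6000
UCL = c̄ + 3√c̄ = 8.6000 + 3 × √8.6000 = 8.6000 + 3 × 2.9326 = 17.3977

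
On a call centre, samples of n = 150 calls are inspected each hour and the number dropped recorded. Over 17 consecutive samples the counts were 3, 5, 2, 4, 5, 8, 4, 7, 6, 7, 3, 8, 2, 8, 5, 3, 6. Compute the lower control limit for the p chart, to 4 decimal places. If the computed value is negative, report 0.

0.0000

p̄ = Σdᵢ / (k·n) = 86 / (17 × 150) = 0.03373
LCL = p̄ − 3·√(p̄(1−p̄)/n) = 0.03373 − 3 × 0.01474 = -0.01049 → 0 (negative, so LCL = 0)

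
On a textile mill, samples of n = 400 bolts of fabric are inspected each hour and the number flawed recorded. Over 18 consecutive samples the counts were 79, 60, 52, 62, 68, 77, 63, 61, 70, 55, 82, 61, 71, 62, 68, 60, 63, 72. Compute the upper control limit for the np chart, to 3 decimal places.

88.145

p̄ = Σdᵢ / (k·n) = 1186 / (18 × 400) = 0.16472
UCL = np̄ + 3·√(np̄(1−p̄)) = 65.8889 + 3 × √(65.8889×0.83528) = 65.8889 + 3 × 7.4186 = 88.1447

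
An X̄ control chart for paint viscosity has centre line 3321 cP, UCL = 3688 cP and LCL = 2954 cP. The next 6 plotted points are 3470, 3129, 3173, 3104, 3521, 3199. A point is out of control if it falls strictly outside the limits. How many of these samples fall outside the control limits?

All 6 points lie within [2954, 3688].

0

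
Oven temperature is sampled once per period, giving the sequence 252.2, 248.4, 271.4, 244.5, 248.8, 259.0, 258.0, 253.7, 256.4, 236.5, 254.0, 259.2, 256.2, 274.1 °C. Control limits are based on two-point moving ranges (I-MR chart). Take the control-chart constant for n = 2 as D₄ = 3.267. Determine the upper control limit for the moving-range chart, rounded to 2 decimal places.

Moving ranges: 3.8, 23.0, 26.9, 4.3, 10.2, 1.0, 4.3, 2.7, 19.9, 17.5, 5.2, 3.0, 17.9; M̄R̄ = 139.7000 / 13 = 10.7462
UCL_MR = D₄·M̄R̄ = 3.267 × 10.7462 = 35.1077

35.11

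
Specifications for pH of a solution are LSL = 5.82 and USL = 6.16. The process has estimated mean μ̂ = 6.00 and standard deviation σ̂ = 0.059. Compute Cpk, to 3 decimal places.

0.904

Cpu = (USL − μ̂) / (3σ̂) = (6.16 − 6.00) / (3 × 0.059) = 0.9040; Cpl = (μ̂ − LSL) / (3σ̂) = (6.00 − 5.82) / (3 × 0.059) = 1.0169; Cpk = min(Cpu, Cpl) = 0.9040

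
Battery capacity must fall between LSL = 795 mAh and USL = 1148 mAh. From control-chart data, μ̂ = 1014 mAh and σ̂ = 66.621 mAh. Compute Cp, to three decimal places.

0.883

Cp = (USL − LSL) / (6σ̂) = (1148 − 795) / (6 × 66.621) = 353.0000 / 399.7260 = 0.8831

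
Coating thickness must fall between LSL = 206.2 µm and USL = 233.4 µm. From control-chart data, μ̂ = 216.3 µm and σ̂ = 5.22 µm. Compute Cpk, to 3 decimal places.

0.645

Cpu = (USL − μ̂) / (3σ̂) = (233.4 − 216.3) / (3 × 5.22) = 1.0920; Cpl = (μ̂ − LSL) / (3σ̂) = (216.3 − 206.2) / (3 × 5.22) = 0.6450; Cpk = min(Cpu, Cpl) = 0.6450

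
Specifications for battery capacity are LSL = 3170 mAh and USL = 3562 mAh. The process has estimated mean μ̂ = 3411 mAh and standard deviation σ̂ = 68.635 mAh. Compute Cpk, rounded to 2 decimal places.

Cpu = (USL − μ̂) / (3σ̂) = (3562 − 3411) / (3 × 68.635) = 0.7333; Cpl = (μ̂ − LSL) / (3σ̂) = (3411 − 3170) / (3 × 68.635) = 1.1704; Cpk = min(Cpu, Cpl) = 0.7333

0.73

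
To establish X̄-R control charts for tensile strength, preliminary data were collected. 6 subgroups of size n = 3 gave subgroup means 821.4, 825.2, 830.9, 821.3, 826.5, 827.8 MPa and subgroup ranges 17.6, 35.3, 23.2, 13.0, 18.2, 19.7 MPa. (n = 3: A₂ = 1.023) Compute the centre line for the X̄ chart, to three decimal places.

X̄̄ = (821.4 + 825.2 + 830.9 + 821.3 + 826.5 + 827.8) / 6 = 4953.1000 / 6 = 825.5167
CL = X̄̄ = 825.5167

825.517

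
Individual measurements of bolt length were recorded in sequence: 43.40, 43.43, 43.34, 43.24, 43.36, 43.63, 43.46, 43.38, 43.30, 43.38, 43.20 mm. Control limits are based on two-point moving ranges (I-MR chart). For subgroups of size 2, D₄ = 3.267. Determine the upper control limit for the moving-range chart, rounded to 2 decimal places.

0.39

Moving ranges: 0.03, 0.09, 0.10, 0.12, 0.27, 0.17, 0.08, 0.08, 0.08, 0.18; M̄R̄ = 1.2000 / 10 = 0.1200
UCL_MR = D₄·M̄R̄ = 3.267 × 0.1200 = 0.3920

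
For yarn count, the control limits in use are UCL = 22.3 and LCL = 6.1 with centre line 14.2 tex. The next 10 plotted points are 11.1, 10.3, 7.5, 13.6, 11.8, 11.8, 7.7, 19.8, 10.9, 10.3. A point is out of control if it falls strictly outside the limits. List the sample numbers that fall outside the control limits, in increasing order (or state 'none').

none

All 10 points lie within [6.1, 22.3].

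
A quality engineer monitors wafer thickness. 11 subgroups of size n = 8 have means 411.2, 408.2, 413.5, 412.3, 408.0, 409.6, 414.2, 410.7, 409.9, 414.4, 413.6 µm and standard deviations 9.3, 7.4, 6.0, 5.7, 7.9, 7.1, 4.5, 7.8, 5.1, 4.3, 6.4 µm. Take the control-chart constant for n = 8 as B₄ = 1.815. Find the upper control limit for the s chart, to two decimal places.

11.80

s̄ = (9.3 + 7.4 + 6.0 + 5.7 + 7.9 + 7.1 + 4.5 + 7.8 + 5.1 + 4.3 + 6.4) / 11 = 6.5000
UCL_s = B₄·s̄ = 1.815 × 6.5000 = 11.7975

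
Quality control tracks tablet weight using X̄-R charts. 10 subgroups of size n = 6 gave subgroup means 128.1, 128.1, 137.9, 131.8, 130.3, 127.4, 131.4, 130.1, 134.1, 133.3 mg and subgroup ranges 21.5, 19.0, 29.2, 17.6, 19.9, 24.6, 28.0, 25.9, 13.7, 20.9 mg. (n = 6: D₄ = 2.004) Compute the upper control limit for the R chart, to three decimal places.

R̄ = (21.5 + 19.0 + 29.2 + 17.6 + 19.9 + 24.6 + 28.0 + 25.9 + 13.7 + 20.9) / 10 = 220.3000 / 10 = 22.0300
UCL_R = D₄·R̄ = 2.004 × 22.0300 = 44.1481

44.148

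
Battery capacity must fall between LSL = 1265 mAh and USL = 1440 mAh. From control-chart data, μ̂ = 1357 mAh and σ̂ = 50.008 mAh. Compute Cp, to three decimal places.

Cp = (USL − LSL) / (6σ̂) = (1440 − 1265) / (6 × 50.008) = 175.0000 / 300.0480 = 0.5832

0.583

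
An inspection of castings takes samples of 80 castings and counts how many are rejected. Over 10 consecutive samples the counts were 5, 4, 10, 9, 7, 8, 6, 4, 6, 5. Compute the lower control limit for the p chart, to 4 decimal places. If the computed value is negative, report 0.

0.0000

p̄ = Σdᵢ / (k·n) = 64 / (10 × 80) = 0.08000
LCL = p̄ − 3·√(p̄(1−p̄)/n) = 0.08000 − 3 × 0.03033 = -0.01099 → 0 (negative, so LCL = 0)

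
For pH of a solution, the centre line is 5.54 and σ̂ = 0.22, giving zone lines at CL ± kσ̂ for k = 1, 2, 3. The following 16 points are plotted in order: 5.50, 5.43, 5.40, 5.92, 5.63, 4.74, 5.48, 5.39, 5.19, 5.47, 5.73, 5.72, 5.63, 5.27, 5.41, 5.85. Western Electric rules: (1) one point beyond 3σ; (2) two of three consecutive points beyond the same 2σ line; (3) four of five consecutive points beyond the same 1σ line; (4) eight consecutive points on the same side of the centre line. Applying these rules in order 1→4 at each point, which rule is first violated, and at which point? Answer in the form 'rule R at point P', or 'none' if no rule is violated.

Zone of each point (C = within 1σ̂, B = 1σ̂–2σ̂, A = 2σ̂–3σ̂, * = beyond 3σ̂; sign = side of CL): 1:-C, 2:-C, 3:-C, 4:+B, 5:+C, 6:-*, 7:-C, 8:-C, 9:-B, 10:-C, 11:+C, 12:+C, 13:+C, 14:-B, 15:-C, 16:+B
Rule 1 (one point beyond the 3σ limits) is satisfied at point 6.

rule 1 at point 6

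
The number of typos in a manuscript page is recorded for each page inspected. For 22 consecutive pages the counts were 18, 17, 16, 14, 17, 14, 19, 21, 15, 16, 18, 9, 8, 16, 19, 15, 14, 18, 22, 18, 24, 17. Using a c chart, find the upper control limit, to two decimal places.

28.81

c̄ = (18 + 17 + 16 + 14 + 17 + 14 + 19 + 21 + 15 + 16 + 18 + 9 + 8 + 16 + 19 + 15 + 14 + 18 + 22 + 18 + 24 + 17) / 22 = 365 / 22 = 16.5909
UCL = c̄ + 3√c̄ = 16.5909 + 3 × √16.5909 = 16.5909 + 3 × 4.0732 = 28.8105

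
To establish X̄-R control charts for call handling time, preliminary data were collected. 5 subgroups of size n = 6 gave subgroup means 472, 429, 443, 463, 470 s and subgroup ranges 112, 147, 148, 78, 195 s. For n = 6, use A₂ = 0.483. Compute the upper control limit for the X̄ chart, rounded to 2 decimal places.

521.09

X̄̄ = (472 + 429 + 443 + 463 + 470) / 5 = 2277.0000 / 5 = 455.4000
R̄ = (112 + 147 + 148 + 78 + 195) / 5 = 680.0000 / 5 = 136.0000
UCL = X̄̄ + A₂·R̄ = 455.4000 + 0.483 × 136.0000 = 521.0880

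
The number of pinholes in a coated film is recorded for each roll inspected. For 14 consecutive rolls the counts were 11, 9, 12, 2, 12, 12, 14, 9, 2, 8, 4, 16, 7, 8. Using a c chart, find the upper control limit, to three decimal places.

c̄ = (11 + 9 + 12 + 2 + 12 + 12 + 14 + 9 + 2 + 8 + 4 + 16 + 7 + 8) / 14 = 126 / 14 = 9.0000
UCL = c̄ + 3√c̄ = 9.0000 + 3 × √9.0000 = 9.0000 + 3 × 3.0000 = 18.0000

18.000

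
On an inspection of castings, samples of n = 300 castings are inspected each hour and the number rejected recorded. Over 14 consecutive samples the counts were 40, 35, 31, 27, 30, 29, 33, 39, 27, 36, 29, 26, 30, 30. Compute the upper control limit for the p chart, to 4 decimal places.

p̄ = Σdᵢ / (k·n) = 442 / (14 × 300) = 0.10524
UCL = p̄ + 3·√(p̄(1−p̄)/n) = 0.10524 + 3 × √(0.10524×0.89476/300) = 0.10524 + 3 × 0.01772 = 0.15839

0.1584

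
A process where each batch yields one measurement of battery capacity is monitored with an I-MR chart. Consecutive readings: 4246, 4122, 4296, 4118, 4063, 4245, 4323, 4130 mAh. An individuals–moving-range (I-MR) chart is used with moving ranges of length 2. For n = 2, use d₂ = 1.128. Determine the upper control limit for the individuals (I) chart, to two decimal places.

X̄ = (4246 + 4122 + 4296 + 4118 + 4063 + 4245 + 4323 + 4130) / 8 = 4192.8750
Moving ranges: 124, 174, 178, 55, 182, 78, 193; M̄R̄ = 984.0000 / 7 = 140.5714
UCL = X̄ + 3·M̄R̄/d₂ = 4192.8750 + 3 × 140.5714 / 1.128 = 4566.7352

4566.74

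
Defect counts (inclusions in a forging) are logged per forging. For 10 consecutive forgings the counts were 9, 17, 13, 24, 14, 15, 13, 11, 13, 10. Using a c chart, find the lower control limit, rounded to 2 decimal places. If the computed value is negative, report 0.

c̄ = (9 + 17 + 13 + 24 + 14 + 15 + 13 + 11 + 13 + 10) / 10 = 139 / 10 = 13.9000
LCL = c̄ − 3√c̄ = 13.9000 − 3 × 3.7283 = 2.7152

2.72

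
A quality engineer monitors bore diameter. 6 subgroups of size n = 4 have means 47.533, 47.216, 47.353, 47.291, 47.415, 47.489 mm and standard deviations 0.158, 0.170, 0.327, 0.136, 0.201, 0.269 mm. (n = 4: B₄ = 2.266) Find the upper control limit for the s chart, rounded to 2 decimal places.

s̄ = (0.158 + 0.170 + 0.327 + 0.136 + 0.201 + 0.269) / 6 = 0.2102
UCL_s = B₄·s̄ = 2.266 × 0.2102 = 0.4762

0.48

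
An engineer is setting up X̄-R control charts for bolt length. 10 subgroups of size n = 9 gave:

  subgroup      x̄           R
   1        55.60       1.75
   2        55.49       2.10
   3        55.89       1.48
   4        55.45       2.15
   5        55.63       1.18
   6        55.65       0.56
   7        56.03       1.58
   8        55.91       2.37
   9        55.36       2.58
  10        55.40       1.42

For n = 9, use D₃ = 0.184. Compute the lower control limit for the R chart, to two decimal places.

R̄ = (1.75 + 2.10 + 1.48 + 2.15 + 1.18 + 0.56 + 1.58 + 2.37 + 2.58 + 1.42) / 10 = 17.1700 / 10 = 1.7170
LCL_R = D₃·R̄ = 0.184 × 1.7170 = 0.3159

0.32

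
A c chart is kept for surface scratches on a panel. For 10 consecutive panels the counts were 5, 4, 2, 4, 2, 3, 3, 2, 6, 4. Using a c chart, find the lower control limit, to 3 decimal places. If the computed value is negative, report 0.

0.000

c̄ = (5 + 4 + 2 + 4 + 2 + 3 + 3 + 2 + 6 + 4) / 10 = 35 / 10 = 3.5000
LCL = c̄ − 3√c̄ = 3.5000 − 3 × 1.8708 = -2.1125 → 0 (cannot be negative)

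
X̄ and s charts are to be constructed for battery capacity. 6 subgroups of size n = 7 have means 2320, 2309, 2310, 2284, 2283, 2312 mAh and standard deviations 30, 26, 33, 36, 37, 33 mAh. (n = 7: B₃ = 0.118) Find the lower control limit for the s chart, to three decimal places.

3.835

s̄ = (30 + 26 + 33 + 36 + 37 + 33) / 6 = 32.5000
LCL_s = B₃·s̄ = 0.118 × 32.5000 = 3.8350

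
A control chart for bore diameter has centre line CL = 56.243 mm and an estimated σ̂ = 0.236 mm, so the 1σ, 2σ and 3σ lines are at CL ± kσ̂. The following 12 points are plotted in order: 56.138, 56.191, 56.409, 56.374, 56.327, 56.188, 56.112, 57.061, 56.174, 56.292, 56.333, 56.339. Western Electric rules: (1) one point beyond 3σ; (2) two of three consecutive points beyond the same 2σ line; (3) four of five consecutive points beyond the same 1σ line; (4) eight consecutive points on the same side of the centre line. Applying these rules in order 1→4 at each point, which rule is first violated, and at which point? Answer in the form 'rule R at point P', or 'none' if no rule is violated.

Zone of each point (C = within 1σ̂, B = 1σ̂–2σ̂, A = 2σ̂–3σ̂, * = beyond 3σ̂; sign = side of CL): 1:-C, 2:-C, 3:+C, 4:+C, 5:+C, 6:-C, 7:-C, 8:+*, 9:-C, 10:+C, 11:+C, 12:+C
Rule 1 (one point beyond the 3σ limits) is satisfied at point 8.

rule 1 at point 8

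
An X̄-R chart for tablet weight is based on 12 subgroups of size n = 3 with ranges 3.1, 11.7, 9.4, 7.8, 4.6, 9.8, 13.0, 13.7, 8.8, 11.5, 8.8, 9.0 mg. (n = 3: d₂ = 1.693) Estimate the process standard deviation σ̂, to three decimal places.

R̄ = (3.1 + 11.7 + 9.4 + 7.8 + 4.6 + 9.8 + 13.0 + 13.7 + 8.8 + 11.5 + 8.8 + 9.0) / 12 = 9.2667
σ̂ = R̄ / d₂ = 9.2667 / 1.693 = 5.4735

5.474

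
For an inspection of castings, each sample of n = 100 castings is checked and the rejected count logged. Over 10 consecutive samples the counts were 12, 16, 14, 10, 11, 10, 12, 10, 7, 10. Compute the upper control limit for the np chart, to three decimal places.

20.661

p̄ = Σdᵢ / (k·n) = 112 / (10 × 100) = 0.11200
UCL = np̄ + 3·√(np̄(1−p̄)) = 11.2000 + 3 × √(11.2000×0.88800) = 11.2000 + 3 × 3.1537 = 20.6610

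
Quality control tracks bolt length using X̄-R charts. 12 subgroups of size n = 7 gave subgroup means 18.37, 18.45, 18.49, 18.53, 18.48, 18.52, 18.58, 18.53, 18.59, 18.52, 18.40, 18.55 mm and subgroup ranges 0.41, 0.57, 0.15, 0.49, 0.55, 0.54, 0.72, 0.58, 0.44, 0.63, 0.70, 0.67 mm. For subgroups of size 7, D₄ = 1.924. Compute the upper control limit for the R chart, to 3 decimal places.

R̄ = (0.41 + 0.57 + 0.15 + 0.49 + 0.55 + 0.54 + 0.72 + 0.58 + 0.44 + 0.63 + 0.70 + 0.67) / 12 = 6.4500 / 12 = 0.5375
UCL_R = D₄·R̄ = 1.924 × 0.5375 = 1.0341

1.034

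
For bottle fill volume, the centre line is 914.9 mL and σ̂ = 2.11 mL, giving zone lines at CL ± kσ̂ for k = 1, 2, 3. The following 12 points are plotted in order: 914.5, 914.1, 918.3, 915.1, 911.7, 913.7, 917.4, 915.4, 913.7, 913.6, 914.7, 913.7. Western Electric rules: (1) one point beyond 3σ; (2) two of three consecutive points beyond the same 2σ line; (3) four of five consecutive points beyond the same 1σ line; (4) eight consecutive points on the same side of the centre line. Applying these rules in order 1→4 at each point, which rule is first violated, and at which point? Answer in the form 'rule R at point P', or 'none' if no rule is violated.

none

Zone of each point (C = within 1σ̂, B = 1σ̂–2σ̂, A = 2σ̂–3σ̂, * = beyond 3σ̂; sign = side of CL): 1:-C, 2:-C, 3:+B, 4:+C, 5:-B, 6:-C, 7:+B, 8:+C, 9:-C, 10:-C, 11:-C, 12:-C
No rule fires across all 12 points.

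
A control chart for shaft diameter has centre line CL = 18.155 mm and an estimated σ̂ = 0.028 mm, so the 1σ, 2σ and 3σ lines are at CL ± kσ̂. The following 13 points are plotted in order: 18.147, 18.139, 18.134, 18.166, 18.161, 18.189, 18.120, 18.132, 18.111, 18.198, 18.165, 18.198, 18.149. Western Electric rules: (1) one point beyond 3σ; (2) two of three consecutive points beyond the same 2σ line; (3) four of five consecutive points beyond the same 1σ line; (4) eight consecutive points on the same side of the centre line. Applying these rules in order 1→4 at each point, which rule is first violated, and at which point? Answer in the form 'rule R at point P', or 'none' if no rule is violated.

none

Zone of each point (C = within 1σ̂, B = 1σ̂–2σ̂, A = 2σ̂–3σ̂, * = beyond 3σ̂; sign = side of CL): 1:-C, 2:-C, 3:-C, 4:+C, 5:+C, 6:+B, 7:-B, 8:-C, 9:-B, 10:+B, 11:+C, 12:+B, 13:-C
No rule fires across all 13 points.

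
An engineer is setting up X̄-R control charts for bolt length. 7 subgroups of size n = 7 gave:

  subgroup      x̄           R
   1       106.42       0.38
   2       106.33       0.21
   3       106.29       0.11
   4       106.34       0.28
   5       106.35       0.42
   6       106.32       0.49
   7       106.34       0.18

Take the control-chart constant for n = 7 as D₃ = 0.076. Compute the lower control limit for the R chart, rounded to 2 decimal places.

0.02

R̄ = (0.38 + 0.21 + 0.11 + 0.28 + 0.42 + 0.49 + 0.18) / 7 = 2.0700 / 7 = 0.2957
LCL_R = D₃·R̄ = 0.076 × 0.2957 = 0.0225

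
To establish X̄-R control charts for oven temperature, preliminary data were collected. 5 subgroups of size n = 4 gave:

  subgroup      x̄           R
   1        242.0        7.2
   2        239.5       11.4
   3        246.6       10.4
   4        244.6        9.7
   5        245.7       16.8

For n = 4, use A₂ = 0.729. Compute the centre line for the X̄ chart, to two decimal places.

X̄̄ = (242.0 + 239.5 + 246.6 + 244.6 + 245.7) / 5 = 1218.4000 / 5 = 243.6800
CL = X̄̄ = 243.6800

243.68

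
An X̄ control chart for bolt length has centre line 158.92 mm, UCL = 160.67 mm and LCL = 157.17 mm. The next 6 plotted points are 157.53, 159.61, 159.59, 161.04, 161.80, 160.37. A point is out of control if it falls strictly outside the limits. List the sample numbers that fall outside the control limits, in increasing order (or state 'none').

4, 5

Compare each point to [157.17, 160.67]: sample 4 = 161.04 > UCL; sample 5 = 161.80 > UCL.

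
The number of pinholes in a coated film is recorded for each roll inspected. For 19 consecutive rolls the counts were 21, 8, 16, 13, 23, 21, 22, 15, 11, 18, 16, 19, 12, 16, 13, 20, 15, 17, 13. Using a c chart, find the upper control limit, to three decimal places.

c̄ = (21 + 8 + 16 + 13 + 23 + 21 + 22 + 15 + 11 + 18 + 16 + 19 + 12 + 16 + 13 + 20 + 15 + 17 + 13) / 19 = 309 / 19 = 16.2632
UCL = c̄ + 3√c̄ = 16.2632 + 3 × √16.2632 = 16.2632 + 3 × 4.0328 = 28.3614

28.361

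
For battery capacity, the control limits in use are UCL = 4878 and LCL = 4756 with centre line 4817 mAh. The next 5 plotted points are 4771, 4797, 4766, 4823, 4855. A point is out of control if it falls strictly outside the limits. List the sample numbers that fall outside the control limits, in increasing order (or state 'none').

All 5 points lie within [4756, 4878].

none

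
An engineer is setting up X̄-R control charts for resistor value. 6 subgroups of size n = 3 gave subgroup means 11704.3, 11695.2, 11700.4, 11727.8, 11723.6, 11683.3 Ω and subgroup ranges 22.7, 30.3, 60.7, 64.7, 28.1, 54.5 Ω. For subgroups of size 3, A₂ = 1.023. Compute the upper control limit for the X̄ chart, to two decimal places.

11750.27

X̄̄ = (11704.3 + 11695.2 + 11700.4 + 11727.8 + 11723.6 + 11683.3) / 6 = 70234.6000 / 6 = 11705.7667
R̄ = (22.7 + 30.3 + 60.7 + 64.7 + 28.1 + 54.5) / 6 = 261.0000 / 6 = 43.5000
UCL = X̄̄ + A₂·R̄ = 11705.7667 + 1.023 × 43.5000 = 11750.2672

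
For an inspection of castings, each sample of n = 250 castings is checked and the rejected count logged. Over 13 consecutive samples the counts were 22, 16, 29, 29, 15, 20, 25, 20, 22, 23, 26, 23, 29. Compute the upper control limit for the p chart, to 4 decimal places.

0.1468

p̄ = Σdᵢ / (k·n) = 299 / (13 × 250) = 0.09200
UCL = p̄ + 3·√(p̄(1−p̄)/n) = 0.09200 + 3 × √(0.09200×0.90800/250) = 0.09200 + 3 × 0.01828 = 0.14684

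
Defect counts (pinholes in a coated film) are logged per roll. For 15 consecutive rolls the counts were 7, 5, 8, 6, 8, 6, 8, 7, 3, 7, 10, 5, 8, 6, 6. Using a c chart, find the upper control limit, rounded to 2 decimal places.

14.41

c̄ = (7 + 5 + 8 + 6 + 8 + 6 + 8 + 7 + 3 + 7 + 10 + 5 + 8 + 6 + 6) / 15 = 100 / 15 = 6.6667
UCL = c̄ + 3√c̄ = 6.6667 + 3 × √6.6667 = 6.6667 + 3 × 2.5820 = 14.4126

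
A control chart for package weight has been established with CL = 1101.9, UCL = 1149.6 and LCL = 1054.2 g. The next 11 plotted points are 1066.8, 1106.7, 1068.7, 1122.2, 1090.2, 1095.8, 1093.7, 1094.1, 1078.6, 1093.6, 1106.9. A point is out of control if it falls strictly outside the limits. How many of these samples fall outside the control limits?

All 11 points lie within [1054.2, 1149.6].

0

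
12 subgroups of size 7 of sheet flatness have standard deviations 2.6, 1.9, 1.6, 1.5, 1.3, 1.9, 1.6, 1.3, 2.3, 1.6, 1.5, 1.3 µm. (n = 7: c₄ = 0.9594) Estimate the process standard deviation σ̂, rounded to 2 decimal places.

1.77

s̄ = (2.6 + 1.9 + 1.6 + 1.5 + 1.3 + 1.9 + 1.6 + 1.3 + 2.3 + 1.6 + 1.5 + 1.3) / 12 = 1.7000
σ̂ = s̄ / c₄ = 1.7000 / 0.9594 = 1.7719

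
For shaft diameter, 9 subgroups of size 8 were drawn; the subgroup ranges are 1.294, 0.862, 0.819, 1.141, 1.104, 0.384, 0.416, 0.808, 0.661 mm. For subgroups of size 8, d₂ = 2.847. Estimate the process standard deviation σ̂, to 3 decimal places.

0.292

R̄ = (1.294 + 0.862 + 0.819 + 1.141 + 1.104 + 0.384 + 0.416 + 0.808 + 0.661) / 9 = 0.8321
σ̂ = R̄ / d₂ = 0.8321 / 2.847 = 0.2923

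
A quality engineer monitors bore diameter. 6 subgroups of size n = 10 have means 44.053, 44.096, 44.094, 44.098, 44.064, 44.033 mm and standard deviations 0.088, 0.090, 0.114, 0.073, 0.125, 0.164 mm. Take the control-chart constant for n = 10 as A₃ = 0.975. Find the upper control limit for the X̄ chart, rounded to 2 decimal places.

44.18

X̄̄ = (44.053 + 44.096 + 44.094 + 44.098 + 44.064 + 44.033) / 6 = 44.0730
s̄ = (0.088 + 0.090 + 0.114 + 0.073 + 0.125 + 0.164) / 6 = 0.1090
UCL = X̄̄ + A₃·s̄ = 44.0730 + 0.975 × 0.1090 = 44.1793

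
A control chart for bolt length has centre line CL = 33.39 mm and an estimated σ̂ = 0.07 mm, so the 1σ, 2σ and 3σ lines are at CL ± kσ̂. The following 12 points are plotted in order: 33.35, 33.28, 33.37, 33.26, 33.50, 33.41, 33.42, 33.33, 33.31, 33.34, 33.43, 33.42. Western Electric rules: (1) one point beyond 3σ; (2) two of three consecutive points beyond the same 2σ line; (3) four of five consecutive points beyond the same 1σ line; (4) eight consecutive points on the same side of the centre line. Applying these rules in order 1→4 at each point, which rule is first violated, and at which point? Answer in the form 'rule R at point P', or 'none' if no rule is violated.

Zone of each point (C = within 1σ̂, B = 1σ̂–2σ̂, A = 2σ̂–3σ̂, * = beyond 3σ̂; sign = side of CL): 1:-C, 2:-B, 3:-C, 4:-B, 5:+B, 6:+C, 7:+C, 8:-C, 9:-B, 10:-C, 11:+C, 12:+C
No rule fires across all 12 points.

none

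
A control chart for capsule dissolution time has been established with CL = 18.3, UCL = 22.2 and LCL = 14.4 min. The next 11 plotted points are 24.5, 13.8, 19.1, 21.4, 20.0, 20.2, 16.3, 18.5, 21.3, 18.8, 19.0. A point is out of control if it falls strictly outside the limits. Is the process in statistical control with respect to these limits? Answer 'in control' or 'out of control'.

out of control

Compare each point to [14.4, 22.2]: sample 1 = 24.5 > UCL; sample 2 = 13.8 < LCL.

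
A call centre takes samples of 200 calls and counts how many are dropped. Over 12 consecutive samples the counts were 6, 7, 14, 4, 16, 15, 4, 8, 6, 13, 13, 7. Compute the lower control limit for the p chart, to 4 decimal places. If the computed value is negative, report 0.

p̄ = Σdᵢ / (k·n) = 113 / (12 × 200) = 0.04708
LCL = p̄ − 3·√(p̄(1−p̄)/n) = 0.04708 − 3 × 0.01498 = 0.00215

0.0022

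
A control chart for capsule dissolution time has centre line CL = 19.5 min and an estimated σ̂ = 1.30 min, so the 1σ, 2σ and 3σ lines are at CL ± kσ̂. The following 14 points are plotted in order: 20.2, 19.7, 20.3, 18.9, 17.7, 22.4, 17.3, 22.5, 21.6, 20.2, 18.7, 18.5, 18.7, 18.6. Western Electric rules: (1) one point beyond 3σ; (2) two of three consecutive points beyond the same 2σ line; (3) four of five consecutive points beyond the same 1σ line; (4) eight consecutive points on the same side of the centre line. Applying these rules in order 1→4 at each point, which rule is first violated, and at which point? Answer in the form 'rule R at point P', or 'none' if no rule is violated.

rule 2 at point 8

Zone of each point (C = within 1σ̂, B = 1σ̂–2σ̂, A = 2σ̂–3σ̂, * = beyond 3σ̂; sign = side of CL): 1:+C, 2:+C, 3:+C, 4:-C, 5:-B, 6:+A, 7:-B, 8:+A, 9:+B, 10:+C, 11:-C, 12:-C, 13:-C, 14:-C
Rule 2 (two of three consecutive points beyond the same 2σ limit) is satisfied at point 8.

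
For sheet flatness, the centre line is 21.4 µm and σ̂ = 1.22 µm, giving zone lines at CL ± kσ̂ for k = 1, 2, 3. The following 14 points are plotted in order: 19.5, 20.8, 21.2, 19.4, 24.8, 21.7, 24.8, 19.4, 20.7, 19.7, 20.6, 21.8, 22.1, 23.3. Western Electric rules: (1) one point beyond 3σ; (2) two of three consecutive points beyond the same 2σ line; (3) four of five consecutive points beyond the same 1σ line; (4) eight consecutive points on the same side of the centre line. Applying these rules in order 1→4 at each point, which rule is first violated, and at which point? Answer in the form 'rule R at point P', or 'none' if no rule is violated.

rule 2 at point 7

Zone of each point (C = within 1σ̂, B = 1σ̂–2σ̂, A = 2σ̂–3σ̂, * = beyond 3σ̂; sign = side of CL): 1:-B, 2:-C, 3:-C, 4:-B, 5:+A, 6:+C, 7:+A, 8:-B, 9:-C, 10:-B, 11:-C, 12:+C, 13:+C, 14:+B
Rule 2 (two of three consecutive points beyond the same 2σ limit) is satisfied at point 7.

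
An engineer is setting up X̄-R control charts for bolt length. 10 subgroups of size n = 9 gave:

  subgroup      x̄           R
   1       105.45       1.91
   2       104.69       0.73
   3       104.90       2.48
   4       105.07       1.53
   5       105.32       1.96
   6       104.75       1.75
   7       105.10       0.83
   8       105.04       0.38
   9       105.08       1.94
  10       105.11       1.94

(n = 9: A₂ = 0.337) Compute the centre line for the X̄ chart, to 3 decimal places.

105.051

X̄̄ = (105.45 + 104.69 + 104.90 + 105.07 + 105.32 + 104.75 + 105.10 + 105.04 + 105.08 + 105.11) / 10 = 1050.5100 / 10 = 105.0510
CL = X̄̄ = 105.0510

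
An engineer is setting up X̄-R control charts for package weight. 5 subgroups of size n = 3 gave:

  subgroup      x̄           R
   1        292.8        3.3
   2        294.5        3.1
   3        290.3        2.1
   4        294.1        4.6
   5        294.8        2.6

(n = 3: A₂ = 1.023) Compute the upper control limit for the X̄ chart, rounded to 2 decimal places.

296.51

X̄̄ = (292.8 + 294.5 + 290.3 + 294.1 + 294.8) / 5 = 1466.5000 / 5 = 293.3000
R̄ = (3.3 + 3.1 + 2.1 + 4.6 + 2.6) / 5 = 15.7000 / 5 = 3.1400
UCL = X̄̄ + A₂·R̄ = 293.3000 + 1.023 × 3.1400 = 296.5122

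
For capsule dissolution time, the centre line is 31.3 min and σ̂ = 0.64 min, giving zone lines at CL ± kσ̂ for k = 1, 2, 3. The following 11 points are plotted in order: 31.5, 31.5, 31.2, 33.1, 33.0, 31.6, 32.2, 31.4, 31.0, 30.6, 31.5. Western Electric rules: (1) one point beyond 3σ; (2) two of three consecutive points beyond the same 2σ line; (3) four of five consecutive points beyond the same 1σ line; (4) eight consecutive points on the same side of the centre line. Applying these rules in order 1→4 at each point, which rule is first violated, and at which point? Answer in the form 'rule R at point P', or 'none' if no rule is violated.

rule 2 at point 5

Zone of each point (C = within 1σ̂, B = 1σ̂–2σ̂, A = 2σ̂–3σ̂, * = beyond 3σ̂; sign = side of CL): 1:+C, 2:+C, 3:-C, 4:+A, 5:+A, 6:+C, 7:+B, 8:+C, 9:-C, 10:-B, 11:+C
Rule 2 (two of three consecutive points beyond the same 2σ limit) is satisfied at point 5.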